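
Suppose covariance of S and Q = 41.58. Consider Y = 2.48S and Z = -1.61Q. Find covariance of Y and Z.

covariance of Y and Z = a·c·covariance of S and Q = 2.48·(-1.61)·41.58 = -166.020624. Additive constants drop out.

covariance of Y and Z = -166.020624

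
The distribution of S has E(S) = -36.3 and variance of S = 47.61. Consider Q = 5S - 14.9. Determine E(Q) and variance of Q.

Q = 5S - 14.9 is linear with a = 5, b = -14.9.
E(Q) = a·E(S) + b = 5·(-36.3) + (-14.9) = -196.4.
variance of Q = a²·variance of S = 5²·47.61 = 1190.25 (the additive constant -14.9 does not affect variance).

E(Q) = -196.4, variance of Q = 1190.25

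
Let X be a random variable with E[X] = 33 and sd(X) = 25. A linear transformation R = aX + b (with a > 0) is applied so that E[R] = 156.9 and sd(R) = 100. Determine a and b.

a = 4, b = 24.9

sd(R) = a·sd(X) (a > 0), so a = 100/25 = 4.
E[R] = a·E[X] + b, so b = 156.9 − 4·33 = 24.9.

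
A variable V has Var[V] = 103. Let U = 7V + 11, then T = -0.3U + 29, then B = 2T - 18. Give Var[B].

Var[U] = 7²·103 = 5047.
Var[T] = (-0.3)²·5047 = 454.23.
Var[B] = 2²·454.23 = 1816.92.

Var[B] = 1816.92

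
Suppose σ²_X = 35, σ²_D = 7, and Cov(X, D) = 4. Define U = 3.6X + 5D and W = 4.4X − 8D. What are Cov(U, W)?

Cov(U, W) = 247.2

By bilinearity, Cov(U, W) = ac·σ²_X + bd·σ²_D + (ad+bc)·Cov(X, D), with a=3.6, b=5, c=4.4, d=-8.
ac·σ²_X = 3.6·4.4·35 = 554.4
bd·σ²_D = 5·(-8)·7 = -280
(ad+bc)·Cov(X, D) = (-6.8)·4 = -27.2
Cov(U, W) = 554.4 + (-280) + (-27.2) = 247.2.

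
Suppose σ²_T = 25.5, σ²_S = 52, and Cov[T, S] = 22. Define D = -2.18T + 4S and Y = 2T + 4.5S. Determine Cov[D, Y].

By bilinearity, Cov[D, Y] = ac·σ²_T + bd·σ²_S + (ad+bc)·Cov[T, S], with a=-2.18, b=4, c=2, d=4.5.
ac·σ²_T = (-2.18)·2·25.5 = -111.18
bd·σ²_S = 4·4.5·52 = 936
(ad+bc)·Cov[T, S] = (-1.81)·22 = -39.82
Cov[D, Y] = -111.18 + 936 + (-39.82) = 785.

Cov[D, Y] = 785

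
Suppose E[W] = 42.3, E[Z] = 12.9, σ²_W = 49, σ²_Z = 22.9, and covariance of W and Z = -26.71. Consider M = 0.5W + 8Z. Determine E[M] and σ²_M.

E[M] = 124.35, σ²_M = 1264.17

E[M] = 0.5·E[W] + 8·E[Z] = 0.5·42.3 + 8·12.9 = 124.35.
σ²_M = a²·σ²_W + b²·σ²_Z + 2ab·covariance of W and Z with a = 0.5, b = 8.
= 0.5²·49 + 8²·22.9 + 2·0.5·8·(-26.71)
= 12.25 + 1465.6 + (-213.68) = 1264.17.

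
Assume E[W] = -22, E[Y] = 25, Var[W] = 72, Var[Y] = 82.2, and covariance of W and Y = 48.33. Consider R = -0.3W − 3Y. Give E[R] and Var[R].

E[R] = (-0.3)·E[W] + (-3)·E[Y] = (-0.3)·(-22) + (-3)·25 = -68.4.
Var[R] = a²·Var[W] + b²·Var[Y] + 2ab·covariance of W and Y with a = -0.3, b = -3.
= (-0.3)²·72 + (-3)²·82.2 + 2·(-0.3)·(-3)·48.33
= 6.48 + 739.8 + 86.994 = 833.274.

E[R] = -68.4, Var[R] = 833.274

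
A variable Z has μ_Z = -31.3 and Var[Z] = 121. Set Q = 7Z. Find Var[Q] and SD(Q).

Q = 7Z is linear with a = 7, b = 0.
Var[Q] = a²·Var[Z] = 7²·121 = 5929.
SD(Z) = √121 = 11.
SD(Q) = |a|·SD(Z) = |7|·11 = 77.

Var[Q] = 5929, SD(Q) = 77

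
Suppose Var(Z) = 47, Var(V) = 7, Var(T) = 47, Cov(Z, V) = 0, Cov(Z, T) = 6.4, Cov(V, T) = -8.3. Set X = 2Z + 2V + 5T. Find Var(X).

Var(X) = 1353

Var(X) = a²·Var(Z) + b²·Var(V) + c²·Var(T) + 2ab·Cov(Z, V) + 2ac·Cov(Z, T) + 2bc·Cov(V, T), with a = 2, b = 2, c = 5.
= 188 + 28 + 1175 + 0 + 128 + (-166)
= 1353.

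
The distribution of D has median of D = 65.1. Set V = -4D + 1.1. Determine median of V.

A linear map preserves order up to sign, so median of V = a·median of D + b = (-4)·65.1 + 1.1 = -259.3.

median of V = -259.3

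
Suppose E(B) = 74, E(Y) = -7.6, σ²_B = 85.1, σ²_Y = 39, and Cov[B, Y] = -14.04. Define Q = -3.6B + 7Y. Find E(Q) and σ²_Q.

E(Q) = -319.6, σ²_Q = 3721.512

E(Q) = (-3.6)·E(B) + 7·E(Y) = (-3.6)·74 + 7·(-7.6) = -319.6.
σ²_Q = a²·σ²_B + b²·σ²_Y + 2ab·Cov[B, Y] with a = -3.6, b = 7.
= (-3.6)²·85.1 + 7²·39 + 2·(-3.6)·7·(-14.04)
= 1102.896 + 1911 + 707.616 = 3721.512.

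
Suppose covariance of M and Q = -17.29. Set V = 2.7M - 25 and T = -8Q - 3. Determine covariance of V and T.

covariance of V and T = 373.464

covariance of V and T = a·c·covariance of M and Q = 2.7·(-8)·(-17.29) = 373.464. Additive constants drop out.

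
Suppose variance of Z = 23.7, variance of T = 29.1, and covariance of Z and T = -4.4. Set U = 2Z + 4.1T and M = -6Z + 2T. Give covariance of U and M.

By bilinearity, covariance of U and M = ac·variance of Z + bd·variance of T + (ad+bc)·covariance of Z and T, with a=2, b=4.1, c=-6, d=2.
ac·variance of Z = 2·(-6)·23.7 = -284.4
bd·variance of T = 4.1·2·29.1 = 238.62
(ad+bc)·covariance of Z and T = (-20.6)·(-4.4) = 90.64
covariance of U and M = -284.4 + 238.62 + 90.64 = 44.86.

covariance of U and M = 44.86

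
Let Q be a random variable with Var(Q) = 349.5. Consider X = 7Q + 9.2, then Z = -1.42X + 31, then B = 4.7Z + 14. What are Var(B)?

Var(X) = 7²·349.5 = 17125.5.
Var(Z) = (-1.42)²·17125.5 = 34531.8582.
Var(B) = 4.7²·34531.8582 = 762808.747638.

Var(B) = 762808.747638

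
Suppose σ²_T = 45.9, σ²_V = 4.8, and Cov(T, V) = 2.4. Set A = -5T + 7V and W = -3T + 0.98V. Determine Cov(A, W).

Cov(A, W) = 659.268

By bilinearity, Cov(A, W) = ac·σ²_T + bd·σ²_V + (ad+bc)·Cov(T, V), with a=-5, b=7, c=-3, d=0.98.
ac·σ²_T = (-5)·(-3)·45.9 = 688.5
bd·σ²_V = 7·0.98·4.8 = 32.928
(ad+bc)·Cov(T, V) = (-25.9)·2.4 = -62.16
Cov(A, W) = 688.5 + 32.928 + (-62.16) = 659.268.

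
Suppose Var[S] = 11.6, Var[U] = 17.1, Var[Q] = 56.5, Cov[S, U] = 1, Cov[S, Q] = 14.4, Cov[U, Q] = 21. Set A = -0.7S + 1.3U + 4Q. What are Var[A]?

Var[A] = 1074.523

Var[A] = a²·Var[S] + b²·Var[U] + c²·Var[Q] + 2ab·Cov[S, U] + 2ac·Cov[S, Q] + 2bc·Cov[U, Q], with a = -0.7, b = 1.3, c = 4.
= 5.684 + 28.899 + 904 + (-1.82) + (-80.64) + 218.4
= 1074.523.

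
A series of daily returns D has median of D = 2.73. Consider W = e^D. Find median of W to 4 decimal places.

e^D is monotone on this domain, so median of W = exp(2.73) ≈ 15.3329.

median of W = 15.3329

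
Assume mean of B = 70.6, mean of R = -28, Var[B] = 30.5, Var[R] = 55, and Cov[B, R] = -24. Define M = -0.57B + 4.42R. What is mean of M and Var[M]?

mean of M = -164.002, Var[M] = 1205.34265

mean of M = (-0.57)·mean of B + 4.42·mean of R = (-0.57)·70.6 + 4.42·(-28) = -164.002.
Var[M] = a²·Var[B] + b²·Var[R] + 2ab·Cov[B, R] with a = -0.57, b = 4.42.
= (-0.57)²·30.5 + 4.42²·55 + 2·(-0.57)·4.42·(-24)
= 9.90945 + 1074.502 + 120.9312 = 1205.34265.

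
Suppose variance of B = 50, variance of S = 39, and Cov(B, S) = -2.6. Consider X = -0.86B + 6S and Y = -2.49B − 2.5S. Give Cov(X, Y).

By bilinearity, Cov(X, Y) = ac·variance of B + bd·variance of S + (ad+bc)·Cov(B, S), with a=-0.86, b=6, c=-2.49, d=-2.5.
ac·variance of B = (-0.86)·(-2.49)·50 = 107.07
bd·variance of S = 6·(-2.5)·39 = -585
(ad+bc)·Cov(B, S) = (-12.79)·(-2.6) = 33.254
Cov(X, Y) = 107.07 + (-585) + 33.254 = -444.676.

Cov(X, Y) = -444.676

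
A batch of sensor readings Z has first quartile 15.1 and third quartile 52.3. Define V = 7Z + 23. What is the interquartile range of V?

IQR of Z = Q3 − Q1 = 52.3 − 15.1 = 37.2.
Under V = aZ + b, IQR(V) = |a|·IQR(Z) = |7|·37.2 = 260.4 (shifts cancel; spread scales by |a|).

IQR(V) = 260.4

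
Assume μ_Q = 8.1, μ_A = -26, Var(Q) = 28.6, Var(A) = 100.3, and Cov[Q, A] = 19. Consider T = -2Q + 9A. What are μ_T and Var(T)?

μ_T = (-2)·μ_Q + 9·μ_A = (-2)·8.1 + 9·(-26) = -250.2.
Var(T) = a²·Var(Q) + b²·Var(A) + 2ab·Cov[Q, A] with a = -2, b = 9.
= (-2)²·28.6 + 9²·100.3 + 2·(-2)·9·19
= 114.4 + 8124.3 + (-684) = 7554.7.

μ_T = -250.2, Var(T) = 7554.7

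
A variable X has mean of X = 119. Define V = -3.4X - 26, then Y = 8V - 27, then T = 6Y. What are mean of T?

mean of V = (-3.4)·119 + (-26) = -430.6.
mean of Y = 8·(-430.6) + (-27) = -3471.8.
mean of T = 6·(-3471.8) = -20830.8.

mean of T = -20830.8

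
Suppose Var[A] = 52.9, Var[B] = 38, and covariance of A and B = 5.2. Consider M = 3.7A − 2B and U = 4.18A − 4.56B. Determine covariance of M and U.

covariance of M and U = 1033.505

By bilinearity, covariance of M and U = ac·Var[A] + bd·Var[B] + (ad+bc)·covariance of A and B, with a=3.7, b=-2, c=4.18, d=-4.56.
ac·Var[A] = 3.7·4.18·52.9 = 818.1514
bd·Var[B] = (-2)·(-4.56)·38 = 346.56
(ad+bc)·covariance of A and B = (-25.232)·5.2 = -131.2064
covariance of M and U = 818.1514 + 346.56 + (-131.2064) = 1033.505.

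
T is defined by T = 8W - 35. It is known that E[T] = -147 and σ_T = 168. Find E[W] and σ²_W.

E[W] = -14, σ²_W = 441

From T = 8W - 35: E[T] = a·E[W] + b, so E[W] = (E[T] − b)/a = (-147 − (-35))/8 = -14.
σ²_T = 168² = 28224.
σ²_T = a²·σ²_W, so σ²_W = 28224/8² = 441.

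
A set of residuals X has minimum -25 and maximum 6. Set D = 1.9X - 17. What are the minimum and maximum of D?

min(D) = -64.5, max(D) = -5.6

a = 1.9 > 0, so min(D) = a·min(X)+b = 1.9·(-25) + (-17) = -64.5 and max(D) = 1.9·6 + (-17) = -5.6.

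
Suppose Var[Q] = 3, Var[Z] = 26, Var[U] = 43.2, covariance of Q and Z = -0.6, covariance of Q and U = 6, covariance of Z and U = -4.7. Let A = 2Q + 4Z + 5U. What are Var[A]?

Var[A] = 1430.4

Var[A] = a²·Var[Q] + b²·Var[Z] + c²·Var[U] + 2ab·covariance of Q and Z + 2ac·covariance of Q and U + 2bc·covariance of Z and U, with a = 2, b = 4, c = 5.
= 12 + 416 + 1080 + (-9.6) + 120 + (-188)
= 1430.4.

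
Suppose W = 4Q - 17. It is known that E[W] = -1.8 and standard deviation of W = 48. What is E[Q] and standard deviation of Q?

From W = 4Q - 17: E[W] = a·E[Q] + b, so E[Q] = (E[W] − b)/a = (-1.8 − (-17))/4 = 3.8.
standard deviation of W = |a|·standard deviation of Q, so standard deviation of Q = 48/|4| = 12.

E[Q] = 3.8, standard deviation of Q = 12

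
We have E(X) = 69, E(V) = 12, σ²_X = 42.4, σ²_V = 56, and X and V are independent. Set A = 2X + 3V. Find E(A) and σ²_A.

E(A) = 174, σ²_A = 673.6

E(A) = 2·E(X) + 3·E(V) = 2·69 + 3·12 = 174.
σ²_A = a²·σ²_X + b²·σ²_V + 2ab·Cov[X, V] with a = 2, b = 3.
Independence gives Cov[X, V] = 0.
= 2²·42.4 + 3²·56 + 2·2·3·0
= 169.6 + 504 + 0 = 673.6.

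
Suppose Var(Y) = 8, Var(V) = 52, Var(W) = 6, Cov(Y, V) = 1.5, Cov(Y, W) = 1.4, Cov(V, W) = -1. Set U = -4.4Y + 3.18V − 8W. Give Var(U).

Var(U) = 1172.1888

Var(U) = a²·Var(Y) + b²·Var(V) + c²·Var(W) + 2ab·Cov(Y, V) + 2ac·Cov(Y, W) + 2bc·Cov(V, W), with a = -4.4, b = 3.18, c = -8.
= 154.88 + 525.8448 + 384 + (-41.976) + 98.56 + 50.88
= 1172.1888.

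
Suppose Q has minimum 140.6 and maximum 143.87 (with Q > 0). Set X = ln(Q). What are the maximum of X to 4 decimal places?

max(X) = 4.9689

ln(Q) is increasing on this domain, so max(X) comes from max(Q) = 143.87: max(X) = ln(143.87) ≈ 4.9689.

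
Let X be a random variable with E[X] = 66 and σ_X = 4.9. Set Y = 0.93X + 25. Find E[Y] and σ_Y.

Y = 0.93X + 25 is linear with a = 0.93, b = 25.
E[Y] = a·E[X] + b = 0.93·66 + 25 = 86.38.
σ_Y = |a|·σ_X = |0.93|·4.9 = 4.557.

E[Y] = 86.38, σ_Y = 4.557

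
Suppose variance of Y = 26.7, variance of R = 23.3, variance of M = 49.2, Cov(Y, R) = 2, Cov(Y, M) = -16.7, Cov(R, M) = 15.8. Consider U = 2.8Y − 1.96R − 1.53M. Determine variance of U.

variance of U = 629.90524

variance of U = a²·variance of Y + b²·variance of R + c²·variance of M + 2ab·Cov(Y, R) + 2ac·Cov(Y, M) + 2bc·Cov(R, M), with a = 2.8, b = -1.96, c = -1.53.
= 209.328 + 89.50928 + 115.17228 + (-21.952) + 143.0856 + 94.76208
= 629.90524.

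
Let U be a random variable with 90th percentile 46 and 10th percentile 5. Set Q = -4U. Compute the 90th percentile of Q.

90th percentile of Q = -20

Since a = -4 < 0 the transformation is decreasing, reversing order: the 90th percentile of Q corresponds to the 10th percentile of U.
So P_{90}(Q) = a·P_{10}(U) + b = (-4)·5 = -20.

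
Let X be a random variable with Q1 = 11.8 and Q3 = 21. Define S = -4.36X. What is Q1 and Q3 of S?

a = -4.36 < 0 reverses order: Q1(S) comes from Q3(X), Q3(S) from Q1(X).
Q1(S) = (-4.36)·21 = -91.56; Q3(S) = (-4.36)·11.8 = -51.448.

Q1(S) = -91.56, Q3(S) = -51.448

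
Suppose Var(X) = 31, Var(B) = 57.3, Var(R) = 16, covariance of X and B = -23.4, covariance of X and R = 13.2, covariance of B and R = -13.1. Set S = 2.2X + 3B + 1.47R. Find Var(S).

Var(S) = a²·Var(X) + b²·Var(B) + c²·Var(R) + 2ab·covariance of X and B + 2ac·covariance of X and R + 2bc·covariance of B and R, with a = 2.2, b = 3, c = 1.47.
= 150.04 + 515.7 + 34.5744 + (-308.88) + 85.3776 + (-115.542)
= 361.27.

Var(S) = 361.27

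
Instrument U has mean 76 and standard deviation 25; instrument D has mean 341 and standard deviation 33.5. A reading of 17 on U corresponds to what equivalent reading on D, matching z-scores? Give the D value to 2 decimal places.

z = (17 − 76)/25 = -2.36.
D = 341 + z·33.5 = 341 + (17 − 76)·33.5/25 = 261.94.

D = 261.94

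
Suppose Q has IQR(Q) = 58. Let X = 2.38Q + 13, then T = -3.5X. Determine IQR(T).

IQR(T) = 483.14

IQR(X) = |2.38|·58 = 138.04.
IQR(T) = |-3.5|·138.04 = 483.14.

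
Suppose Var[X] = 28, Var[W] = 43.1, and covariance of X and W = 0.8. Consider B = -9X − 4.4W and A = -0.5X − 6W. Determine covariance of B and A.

covariance of B and A = 1308.8

By bilinearity, covariance of B and A = ac·Var[X] + bd·Var[W] + (ad+bc)·covariance of X and W, with a=-9, b=-4.4, c=-0.5, d=-6.
ac·Var[X] = (-9)·(-0.5)·28 = 126
bd·Var[W] = (-4.4)·(-6)·43.1 = 1137.84
(ad+bc)·covariance of X and W = (56.2)·0.8 = 44.96
covariance of B and A = 126 + 1137.84 + 44.96 = 1308.8.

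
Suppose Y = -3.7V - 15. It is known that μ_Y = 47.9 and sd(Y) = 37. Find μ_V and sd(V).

μ_V = -17, sd(V) = 10

From Y = -3.7V - 15: μ_Y = a·μ_V + b, so μ_V = (μ_Y − b)/a = (47.9 − (-15))/(-3.7) = -17.
sd(Y) = |a|·sd(V), so sd(V) = 37/|-3.7| = 10.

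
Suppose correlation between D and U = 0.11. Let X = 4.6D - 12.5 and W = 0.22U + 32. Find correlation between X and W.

Linear rescalings preserve correlation up to sign; here the slopes 4.6 and 0.22 have the same sign, so correlation between X and W = correlation between D and U = 0.11.

correlation between X and W = 0.11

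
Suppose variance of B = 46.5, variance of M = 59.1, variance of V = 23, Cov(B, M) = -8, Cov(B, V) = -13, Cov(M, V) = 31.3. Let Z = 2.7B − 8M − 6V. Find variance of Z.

variance of Z = 8720.985

variance of Z = a²·variance of B + b²·variance of M + c²·variance of V + 2ab·Cov(B, M) + 2ac·Cov(B, V) + 2bc·Cov(M, V), with a = 2.7, b = -8, c = -6.
= 338.985 + 3782.4 + 828 + 345.6 + 421.2 + 3004.8
= 8720.985.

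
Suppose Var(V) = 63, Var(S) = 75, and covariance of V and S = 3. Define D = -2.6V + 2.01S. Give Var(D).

Var(D) = 697.5315

Var(D) = a²·Var(V) + b²·Var(S) + 2ab·covariance of V and S with a = -2.6, b = 2.01.
= (-2.6)²·63 + 2.01²·75 + 2·(-2.6)·2.01·3
= 425.88 + 303.0075 + (-31.356) = 697.5315.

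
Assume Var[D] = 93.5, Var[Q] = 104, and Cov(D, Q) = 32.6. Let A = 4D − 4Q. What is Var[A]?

Var[A] = 2116.8

Var[A] = a²·Var[D] + b²·Var[Q] + 2ab·Cov(D, Q) with a = 4, b = -4.
= 4²·93.5 + (-4)²·104 + 2·4·(-4)·32.6
= 1496 + 1664 + (-1043.2) = 2116.8.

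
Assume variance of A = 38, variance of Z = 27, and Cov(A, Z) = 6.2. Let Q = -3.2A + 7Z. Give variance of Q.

variance of Q = 1434.36

variance of Q = a²·variance of A + b²·variance of Z + 2ab·Cov(A, Z) with a = -3.2, b = 7.
= (-3.2)²·38 + 7²·27 + 2·(-3.2)·7·6.2
= 389.12 + 1323 + (-277.76) = 1434.36.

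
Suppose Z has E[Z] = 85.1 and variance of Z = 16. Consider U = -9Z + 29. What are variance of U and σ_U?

U = -9Z + 29 is linear with a = -9, b = 29.
variance of U = a²·variance of Z = (-9)²·16 = 1296 (the additive constant 29 does not affect variance).
σ_Z = √16 = 4.
σ_U = |a|·σ_Z = |-9|·4 = 36.

variance of U = 1296, σ_U = 36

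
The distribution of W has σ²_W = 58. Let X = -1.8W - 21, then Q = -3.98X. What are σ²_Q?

σ²_Q = 2976.727968

σ²_X = (-1.8)²·58 = 187.92.
σ²_Q = (-3.98)²·187.92 = 2976.727968.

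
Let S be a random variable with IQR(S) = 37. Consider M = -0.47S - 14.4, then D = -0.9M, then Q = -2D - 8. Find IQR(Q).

IQR(Q) = 31.302

IQR(M) = |-0.47|·37 = 17.39.
IQR(D) = |-0.9|·17.39 = 15.651.
IQR(Q) = |-2|·15.651 = 31.302.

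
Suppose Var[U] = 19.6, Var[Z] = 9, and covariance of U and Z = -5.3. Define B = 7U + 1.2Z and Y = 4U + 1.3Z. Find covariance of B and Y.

covariance of B and Y = 489.17

By bilinearity, covariance of B and Y = ac·Var[U] + bd·Var[Z] + (ad+bc)·covariance of U and Z, with a=7, b=1.2, c=4, d=1.3.
ac·Var[U] = 7·4·19.6 = 548.8
bd·Var[Z] = 1.2·1.3·9 = 14.04
(ad+bc)·covariance of U and Z = (13.9)·(-5.3) = -73.67
covariance of B and Y = 548.8 + 14.04 + (-73.67) = 489.17.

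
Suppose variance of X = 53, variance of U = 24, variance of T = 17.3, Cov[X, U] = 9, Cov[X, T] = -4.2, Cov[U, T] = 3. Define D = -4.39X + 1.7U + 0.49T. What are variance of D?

variance of D = a²·variance of X + b²·variance of U + c²·variance of T + 2ab·Cov[X, U] + 2ac·Cov[X, T] + 2bc·Cov[U, T], with a = -4.39, b = 1.7, c = 0.49.
= 1021.4213 + 69.36 + 4.15373 + (-134.334) + 18.06924 + 4.998
= 983.66827.

variance of D = 983.66827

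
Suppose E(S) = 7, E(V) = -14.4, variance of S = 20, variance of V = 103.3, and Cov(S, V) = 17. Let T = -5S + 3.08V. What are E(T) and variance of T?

E(T) = (-5)·E(S) + 3.08·E(V) = (-5)·7 + 3.08·(-14.4) = -79.352.
variance of T = a²·variance of S + b²·variance of V + 2ab·Cov(S, V) with a = -5, b = 3.08.
= (-5)²·20 + 3.08²·103.3 + 2·(-5)·3.08·17
= 500 + 979.94512 + (-523.6) = 956.34512.

E(T) = -79.352, variance of T = 956.34512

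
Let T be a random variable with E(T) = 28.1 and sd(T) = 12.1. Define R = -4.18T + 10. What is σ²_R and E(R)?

σ²_R = 2558.134084, E(R) = -107.458

R = -4.18T + 10 is linear with a = -4.18, b = 10.
σ²_T = 12.1² = 146.41.
σ²_R = a²·σ²_T = (-4.18)²·146.41 = 2558.134084 (the additive constant 10 does not affect variance).
E(R) = a·E(T) + b = (-4.18)·28.1 + 10 = -107.458.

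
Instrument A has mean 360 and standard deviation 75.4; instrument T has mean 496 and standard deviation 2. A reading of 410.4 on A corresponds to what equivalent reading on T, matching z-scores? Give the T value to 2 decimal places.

z = (410.4 − 360)/75.4 ≈ 0.6684.
T = 496 + z·2 = 496 + (410.4 − 360)·2/75.4 ≈ 497.34.

T = 497.34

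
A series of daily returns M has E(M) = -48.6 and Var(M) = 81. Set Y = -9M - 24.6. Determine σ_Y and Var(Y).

Y = -9M - 24.6 is linear with a = -9, b = -24.6.
σ_M = √81 = 9.
σ_Y = |a|·σ_M = |-9|·9 = 81.
Var(Y) = a²·Var(M) = (-9)²·81 = 6561 (the additive constant -24.6 does not affect variance).

σ_Y = 81, Var(Y) = 6561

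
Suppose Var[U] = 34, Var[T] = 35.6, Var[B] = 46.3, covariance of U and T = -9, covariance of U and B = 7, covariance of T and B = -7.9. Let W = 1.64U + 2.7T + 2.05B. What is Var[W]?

Var[W] = a²·Var[U] + b²·Var[T] + c²·Var[B] + 2ab·covariance of U and T + 2ac·covariance of U and B + 2bc·covariance of T and B, with a = 1.64, b = 2.7, c = 2.05.
= 91.4464 + 259.524 + 194.57575 + (-79.704) + 47.068 + (-87.453)
= 425.45715.

Var[W] = 425.45715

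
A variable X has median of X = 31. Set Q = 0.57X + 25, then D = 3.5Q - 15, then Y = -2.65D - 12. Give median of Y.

median of Y = -368.01425

median of Q = 0.57·31 + 25 = 42.67.
median of D = 3.5·42.67 + (-15) = 134.345.
median of Y = (-2.65)·134.345 + (-12) = -368.01425.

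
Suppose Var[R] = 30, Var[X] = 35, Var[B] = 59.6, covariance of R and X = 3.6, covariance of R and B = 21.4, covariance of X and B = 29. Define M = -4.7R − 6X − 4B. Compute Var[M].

Var[M] = a²·Var[R] + b²·Var[X] + c²·Var[B] + 2ab·covariance of R and X + 2ac·covariance of R and B + 2bc·covariance of X and B, with a = -4.7, b = -6, c = -4.
= 662.7 + 1260 + 953.6 + 203.04 + 804.64 + 1392
= 5275.98.

Var[M] = 5275.98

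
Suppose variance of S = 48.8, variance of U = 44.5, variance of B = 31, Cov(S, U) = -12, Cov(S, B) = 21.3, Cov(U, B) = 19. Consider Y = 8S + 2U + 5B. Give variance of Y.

variance of Y = 5776.2

variance of Y = a²·variance of S + b²·variance of U + c²·variance of B + 2ab·Cov(S, U) + 2ac·Cov(S, B) + 2bc·Cov(U, B), with a = 8, b = 2, c = 5.
= 3123.2 + 178 + 775 + (-384) + 1704 + 380
= 5776.2.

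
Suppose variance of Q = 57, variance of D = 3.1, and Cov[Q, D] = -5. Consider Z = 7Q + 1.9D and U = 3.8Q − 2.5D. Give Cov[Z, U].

Cov[Z, U] = 1552.875

By bilinearity, Cov[Z, U] = ac·variance of Q + bd·variance of D + (ad+bc)·Cov[Q, D], with a=7, b=1.9, c=3.8, d=-2.5.
ac·variance of Q = 7·3.8·57 = 1516.2
bd·variance of D = 1.9·(-2.5)·3.1 = -14.725
(ad+bc)·Cov[Q, D] = (-10.28)·(-5) = 51.4
Cov[Z, U] = 1516.2 + (-14.725) + 51.4 = 1552.875.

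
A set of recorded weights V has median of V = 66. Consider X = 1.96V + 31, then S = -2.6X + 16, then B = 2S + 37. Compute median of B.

median of B = -764.872

median of X = 1.96·66 + 31 = 160.36.
median of S = (-2.6)·160.36 + 16 = -400.936.
median of B = 2·(-400.936) + 37 = -764.872.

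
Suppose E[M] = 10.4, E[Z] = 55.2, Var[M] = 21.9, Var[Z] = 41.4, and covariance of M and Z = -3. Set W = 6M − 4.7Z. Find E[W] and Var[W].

E[W] = -197.04, Var[W] = 1872.126

E[W] = 6·E[M] + (-4.7)·E[Z] = 6·10.4 + (-4.7)·55.2 = -197.04.
Var[W] = a²·Var[M] + b²·Var[Z] + 2ab·covariance of M and Z with a = 6, b = -4.7.
= 6²·21.9 + (-4.7)²·41.4 + 2·6·(-4.7)·(-3)
= 788.4 + 914.526 + 169.2 = 1872.126.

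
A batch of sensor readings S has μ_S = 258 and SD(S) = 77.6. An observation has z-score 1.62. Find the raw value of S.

S = 383.712

S = μ_S + z·SD(S) = 258 + 1.62·77.6 = 383.712.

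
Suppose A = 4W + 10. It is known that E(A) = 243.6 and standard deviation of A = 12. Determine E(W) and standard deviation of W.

E(W) = 58.4, standard deviation of W = 3

From A = 4W + 10: E(A) = a·E(W) + b, so E(W) = (E(A) − b)/a = (243.6 − 10)/4 = 58.4.
standard deviation of A = |a|·standard deviation of W, so standard deviation of W = 12/|4| = 3.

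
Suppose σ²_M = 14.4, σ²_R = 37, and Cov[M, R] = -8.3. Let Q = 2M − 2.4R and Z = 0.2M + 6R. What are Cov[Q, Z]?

Cov[Q, Z] = -622.656

By bilinearity, Cov[Q, Z] = ac·σ²_M + bd·σ²_R + (ad+bc)·Cov[M, R], with a=2, b=-2.4, c=0.2, d=6.
ac·σ²_M = 2·0.2·14.4 = 5.76
bd·σ²_R = (-2.4)·6·37 = -532.8
(ad+bc)·Cov[M, R] = (11.52)·(-8.3) = -95.616
Cov[Q, Z] = 5.76 + (-532.8) + (-95.616) = -622.656.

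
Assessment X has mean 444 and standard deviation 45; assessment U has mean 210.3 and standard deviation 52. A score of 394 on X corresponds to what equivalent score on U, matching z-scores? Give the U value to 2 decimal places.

U = 152.52

z = (394 − 444)/45 ≈ -1.1111.
U = 210.3 + z·52 = 210.3 + (394 − 444)·52/45 ≈ 152.52.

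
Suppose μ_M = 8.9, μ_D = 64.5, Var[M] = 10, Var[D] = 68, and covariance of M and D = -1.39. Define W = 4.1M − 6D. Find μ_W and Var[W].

μ_W = -350.51, Var[W] = 2684.488

μ_W = 4.1·μ_M + (-6)·μ_D = 4.1·8.9 + (-6)·64.5 = -350.51.
Var[W] = a²·Var[M] + b²·Var[D] + 2ab·covariance of M and D with a = 4.1, b = -6.
= 4.1²·10 + (-6)²·68 + 2·4.1·(-6)·(-1.39)
= 168.1 + 2448 + 68.388 = 2684.488.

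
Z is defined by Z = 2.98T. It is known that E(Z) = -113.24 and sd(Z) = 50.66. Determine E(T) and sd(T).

E(T) = -38, sd(T) = 17

From Z = 2.98T: E(Z) = a·E(T) + b, so E(T) = (E(Z) − b)/a = (-113.24 − 0)/2.98 = -38.
sd(Z) = |a|·sd(T), so sd(T) = 50.66/|2.98| = 17.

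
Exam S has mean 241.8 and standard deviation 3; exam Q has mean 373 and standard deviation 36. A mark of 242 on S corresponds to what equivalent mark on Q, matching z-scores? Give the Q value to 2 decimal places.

Q = 375.40

z = (242 − 241.8)/3 ≈ 0.0667.
Q = 373 + z·36 = 373 + (242 − 241.8)·36/3 = 375.40.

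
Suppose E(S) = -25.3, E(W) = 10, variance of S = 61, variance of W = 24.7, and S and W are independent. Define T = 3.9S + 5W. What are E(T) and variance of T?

E(T) = 3.9·E(S) + 5·E(W) = 3.9·(-25.3) + 5·10 = -48.67.
variance of T = a²·variance of S + b²·variance of W + 2ab·Cov(S, W) with a = 3.9, b = 5.
Independence gives Cov(S, W) = 0.
= 3.9²·61 + 5²·24.7 + 2·3.9·5·0
= 927.81 + 617.5 + 0 = 1545.31.

E(T) = -48.67, variance of T = 1545.31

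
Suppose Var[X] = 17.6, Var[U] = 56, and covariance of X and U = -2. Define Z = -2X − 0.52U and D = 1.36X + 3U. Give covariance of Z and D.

By bilinearity, covariance of Z and D = ac·Var[X] + bd·Var[U] + (ad+bc)·covariance of X and U, with a=-2, b=-0.52, c=1.36, d=3.
ac·Var[X] = (-2)·1.36·17.6 = -47.872
bd·Var[U] = (-0.52)·3·56 = -87.36
(ad+bc)·covariance of X and U = (-6.7072)·(-2) = 13.4144
covariance of Z and D = -47.872 + (-87.36) + 13.4144 = -121.8176.

covariance of Z and D = -121.8176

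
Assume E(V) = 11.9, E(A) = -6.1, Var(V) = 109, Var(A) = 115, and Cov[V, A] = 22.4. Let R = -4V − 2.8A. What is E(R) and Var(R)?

E(R) = -30.52, Var(R) = 3147.36

E(R) = (-4)·E(V) + (-2.8)·E(A) = (-4)·11.9 + (-2.8)·(-6.1) = -30.52.
Var(R) = a²·Var(V) + b²·Var(A) + 2ab·Cov[V, A] with a = -4, b = -2.8.
= (-4)²·109 + (-2.8)²·115 + 2·(-4)·(-2.8)·22.4
= 1744 + 901.6 + 501.76 = 3147.36.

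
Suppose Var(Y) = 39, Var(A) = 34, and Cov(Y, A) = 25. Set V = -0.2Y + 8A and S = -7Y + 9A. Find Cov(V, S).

Cov(V, S) = 1057.6

By bilinearity, Cov(V, S) = ac·Var(Y) + bd·Var(A) + (ad+bc)·Cov(Y, A), with a=-0.2, b=8, c=-7, d=9.
ac·Var(Y) = (-0.2)·(-7)·39 = 54.6
bd·Var(A) = 8·9·34 = 2448
(ad+bc)·Cov(Y, A) = (-57.8)·25 = -1445
Cov(V, S) = 54.6 + 2448 + (-1445) = 1057.6.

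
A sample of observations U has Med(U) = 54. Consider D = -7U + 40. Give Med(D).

A linear map preserves order up to sign, so Med(D) = a·Med(U) + b = (-7)·54 + 40 = -338.

Med(D) = -338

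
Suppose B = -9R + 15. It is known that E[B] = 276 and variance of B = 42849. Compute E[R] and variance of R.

E[R] = -29, variance of R = 529

From B = -9R + 15: E[B] = a·E[R] + b, so E[R] = (E[B] − b)/a = (276 − 15)/(-9) = -29.
variance of B = a²·variance of R, so variance of R = 42849/(-9)² = 529.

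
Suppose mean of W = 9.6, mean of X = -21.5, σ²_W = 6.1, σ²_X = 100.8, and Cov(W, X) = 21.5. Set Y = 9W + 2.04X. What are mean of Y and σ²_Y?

mean of Y = 42.54, σ²_Y = 1703.06928

mean of Y = 9·mean of W + 2.04·mean of X = 9·9.6 + 2.04·(-21.5) = 42.54.
σ²_Y = a²·σ²_W + b²·σ²_X + 2ab·Cov(W, X) with a = 9, b = 2.04.
= 9²·6.1 + 2.04²·100.8 + 2·9·2.04·21.5
= 494.1 + 419.48928 + 789.48 = 1703.06928.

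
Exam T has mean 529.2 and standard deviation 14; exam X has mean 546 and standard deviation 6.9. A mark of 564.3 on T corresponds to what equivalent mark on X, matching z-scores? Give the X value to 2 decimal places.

z = (564.3 − 529.2)/14 ≈ 2.5071.
X = 546 + z·6.9 = 546 + (564.3 − 529.2)·6.9/14 ≈ 563.30.

X = 563.30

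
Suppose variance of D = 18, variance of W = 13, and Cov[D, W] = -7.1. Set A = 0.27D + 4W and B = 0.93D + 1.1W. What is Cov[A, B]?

Cov[A, B] = 33.1991

By bilinearity, Cov[A, B] = ac·variance of D + bd·variance of W + (ad+bc)·Cov[D, W], with a=0.27, b=4, c=0.93, d=1.1.
ac·variance of D = 0.27·0.93·18 = 4.5198
bd·variance of W = 4·1.1·13 = 57.2
(ad+bc)·Cov[D, W] = (4.017)·(-7.1) = -28.5207
Cov[A, B] = 4.5198 + 57.2 + (-28.5207) = 33.1991.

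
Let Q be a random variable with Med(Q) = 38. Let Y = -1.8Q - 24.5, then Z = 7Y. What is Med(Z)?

Med(Y) = (-1.8)·38 + (-24.5) = -92.9.
Med(Z) = 7·(-92.9) = -650.3.

Med(Z) = -650.3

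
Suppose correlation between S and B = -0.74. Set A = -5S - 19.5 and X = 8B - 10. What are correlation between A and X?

Linear rescalings preserve |correlation|; the slopes -5 and 8 have opposite signs, so the correlation flips sign: correlation between A and X = −correlation between S and B = 0.74.

correlation between A and X = 0.74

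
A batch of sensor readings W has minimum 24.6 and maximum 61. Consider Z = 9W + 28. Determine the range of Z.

Range(Z) = 327.6

Range of W = 61 − 24.6 = 36.4.
Range(Z) = |a|·Range(W) = |9|·36.4 = 327.6.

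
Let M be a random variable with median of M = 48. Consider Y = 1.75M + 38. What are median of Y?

A linear map preserves order up to sign, so median of Y = a·median of M + b = 1.75·48 + 38 = 122.

median of Y = 122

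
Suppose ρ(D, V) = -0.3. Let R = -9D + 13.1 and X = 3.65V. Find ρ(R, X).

Linear rescalings preserve |correlation|; the slopes -9 and 3.65 have opposite signs, so the correlation flips sign: ρ(R, X) = −ρ(D, V) = 0.3.

ρ(R, X) = 0.3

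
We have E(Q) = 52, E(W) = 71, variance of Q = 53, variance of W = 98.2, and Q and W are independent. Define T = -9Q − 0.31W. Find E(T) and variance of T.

E(T) = -490.01, variance of T = 4302.43702

E(T) = (-9)·E(Q) + (-0.31)·E(W) = (-9)·52 + (-0.31)·71 = -490.01.
variance of T = a²·variance of Q + b²·variance of W + 2ab·covariance of Q and W with a = -9, b = -0.31.
Independence gives covariance of Q and W = 0.
= (-9)²·53 + (-0.31)²·98.2 + 2·(-9)·(-0.31)·0
= 4293 + 9.43702 + 0 = 4302.43702.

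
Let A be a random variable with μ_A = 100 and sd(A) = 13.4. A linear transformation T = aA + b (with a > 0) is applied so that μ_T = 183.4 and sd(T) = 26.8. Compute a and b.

sd(T) = a·sd(A) (a > 0), so a = 26.8/13.4 = 2.
μ_T = a·μ_A + b, so b = 183.4 − 2·100 = -16.6.

a = 2, b = -16.6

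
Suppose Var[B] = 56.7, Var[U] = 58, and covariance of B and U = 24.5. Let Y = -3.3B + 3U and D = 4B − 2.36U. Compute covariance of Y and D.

By bilinearity, covariance of Y and D = ac·Var[B] + bd·Var[U] + (ad+bc)·covariance of B and U, with a=-3.3, b=3, c=4, d=-2.36.
ac·Var[B] = (-3.3)·4·56.7 = -748.44
bd·Var[U] = 3·(-2.36)·58 = -410.64
(ad+bc)·covariance of B and U = (19.788)·24.5 = 484.806
covariance of Y and D = -748.44 + (-410.64) + 484.806 = -674.274.

covariance of Y and D = -674.274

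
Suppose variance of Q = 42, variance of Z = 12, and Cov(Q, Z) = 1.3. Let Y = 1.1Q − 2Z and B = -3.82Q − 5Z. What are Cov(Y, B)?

By bilinearity, Cov(Y, B) = ac·variance of Q + bd·variance of Z + (ad+bc)·Cov(Q, Z), with a=1.1, b=-2, c=-3.82, d=-5.
ac·variance of Q = 1.1·(-3.82)·42 = -176.484
bd·variance of Z = (-2)·(-5)·12 = 120
(ad+bc)·Cov(Q, Z) = (2.14)·1.3 = 2.782
Cov(Y, B) = -176.484 + 120 + 2.782 = -53.702.

Cov(Y, B) = -53.702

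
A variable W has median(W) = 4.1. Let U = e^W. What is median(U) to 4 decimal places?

e^W is monotone on this domain, so median(U) = exp(4.1) ≈ 60.3403.

median(U) = 60.3403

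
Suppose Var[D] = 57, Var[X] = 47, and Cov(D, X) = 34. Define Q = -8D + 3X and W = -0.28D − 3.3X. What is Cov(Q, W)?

Cov(Q, W) = 531.42

By bilinearity, Cov(Q, W) = ac·Var[D] + bd·Var[X] + (ad+bc)·Cov(D, X), with a=-8, b=3, c=-0.28, d=-3.3.
ac·Var[D] = (-8)·(-0.28)·57 = 127.68
bd·Var[X] = 3·(-3.3)·47 = -465.3
(ad+bc)·Cov(D, X) = (25.56)·34 = 869.04
Cov(Q, W) = 127.68 + (-465.3) + 869.04 = 531.42.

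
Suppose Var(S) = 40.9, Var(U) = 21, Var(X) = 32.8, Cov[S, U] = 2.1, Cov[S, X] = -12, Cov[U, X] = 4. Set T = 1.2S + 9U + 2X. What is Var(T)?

Var(T) = a²·Var(S) + b²·Var(U) + c²·Var(X) + 2ab·Cov[S, U] + 2ac·Cov[S, X] + 2bc·Cov[U, X], with a = 1.2, b = 9, c = 2.
= 58.896 + 1701 + 131.2 + 45.36 + (-57.6) + 144
= 2022.856.

Var(T) = 2022.856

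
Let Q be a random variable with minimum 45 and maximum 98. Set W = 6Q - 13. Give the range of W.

Range(W) = 318

Range of Q = 98 − 45 = 53.
Range(W) = |a|·Range(Q) = |6|·53 = 318.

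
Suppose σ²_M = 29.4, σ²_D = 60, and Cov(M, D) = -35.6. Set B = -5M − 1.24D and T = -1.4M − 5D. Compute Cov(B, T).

Cov(B, T) = -374.0016

By bilinearity, Cov(B, T) = ac·σ²_M + bd·σ²_D + (ad+bc)·Cov(M, D), with a=-5, b=-1.24, c=-1.4, d=-5.
ac·σ²_M = (-5)·(-1.4)·29.4 = 205.8
bd·σ²_D = (-1.24)·(-5)·60 = 372
(ad+bc)·Cov(M, D) = (26.736)·(-35.6) = -951.8016
Cov(B, T) = 205.8 + 372 + (-951.8016) = -374.0016.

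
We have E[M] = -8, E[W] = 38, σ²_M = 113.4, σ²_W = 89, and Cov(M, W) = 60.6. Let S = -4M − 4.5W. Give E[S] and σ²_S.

E[S] = -139, σ²_S = 5798.25

E[S] = (-4)·E[M] + (-4.5)·E[W] = (-4)·(-8) + (-4.5)·38 = -139.
σ²_S = a²·σ²_M + b²·σ²_W + 2ab·Cov(M, W) with a = -4, b = -4.5.
= (-4)²·113.4 + (-4.5)²·89 + 2·(-4)·(-4.5)·60.6
= 1814.4 + 1802.25 + 2181.6 = 5798.25.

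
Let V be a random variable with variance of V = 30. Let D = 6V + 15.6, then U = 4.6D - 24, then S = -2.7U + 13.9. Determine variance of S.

variance of D = 6²·30 = 1080.
variance of U = 4.6²·1080 = 22852.8.
variance of S = (-2.7)²·22852.8 = 166596.912.

variance of S = 166596.912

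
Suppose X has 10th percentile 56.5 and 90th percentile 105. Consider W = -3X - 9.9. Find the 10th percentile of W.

Since a = -3 < 0 the transformation is decreasing, reversing order: the 10th percentile of W corresponds to the 90th percentile of X.
So P_{10}(W) = a·P_{90}(X) + b = (-3)·105 + (-9.9) = -324.9.

10th percentile of W = -324.9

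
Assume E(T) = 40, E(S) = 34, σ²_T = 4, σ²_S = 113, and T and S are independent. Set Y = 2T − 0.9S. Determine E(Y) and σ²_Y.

E(Y) = 2·E(T) + (-0.9)·E(S) = 2·40 + (-0.9)·34 = 49.4.
σ²_Y = a²·σ²_T + b²·σ²_S + 2ab·Cov(T, S) with a = 2, b = -0.9.
Independence gives Cov(T, S) = 0.
= 2²·4 + (-0.9)²·113 + 2·2·(-0.9)·0
= 16 + 91.53 + 0 = 107.53.

E(Y) = 49.4, σ²_Y = 107.53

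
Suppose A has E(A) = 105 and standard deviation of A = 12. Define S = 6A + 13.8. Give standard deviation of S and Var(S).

standard deviation of S = 72, Var(S) = 5184

S = 6A + 13.8 is linear with a = 6, b = 13.8.
standard deviation of S = |a|·standard deviation of A = |6|·12 = 72.
Var(A) = 12² = 144.
Var(S) = a²·Var(A) = 6²·144 = 5184 (the additive constant 13.8 does not affect variance).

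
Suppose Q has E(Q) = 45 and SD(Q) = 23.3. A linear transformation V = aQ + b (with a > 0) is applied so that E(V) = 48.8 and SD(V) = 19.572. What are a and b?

a = 0.84, b = 11

SD(V) = a·SD(Q) (a > 0), so a = 19.572/23.3 = 0.84.
E(V) = a·E(Q) + b, so b = 48.8 − 0.84·45 = 11.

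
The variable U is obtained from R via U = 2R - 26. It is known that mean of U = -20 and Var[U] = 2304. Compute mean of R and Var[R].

mean of R = 3, Var[R] = 576

From U = 2R - 26: mean of U = a·mean of R + b, so mean of R = (mean of U − b)/a = (-20 − (-26))/2 = 3.
Var[U] = a²·Var[R], so Var[R] = 2304/2² = 576.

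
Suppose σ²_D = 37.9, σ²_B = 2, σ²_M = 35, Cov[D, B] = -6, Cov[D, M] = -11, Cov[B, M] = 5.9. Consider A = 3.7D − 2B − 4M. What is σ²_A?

σ²_A = 1595.651

σ²_A = a²·σ²_D + b²·σ²_B + c²·σ²_M + 2ab·Cov[D, B] + 2ac·Cov[D, M] + 2bc·Cov[B, M], with a = 3.7, b = -2, c = -4.
= 518.851 + 8 + 560 + 88.8 + 325.6 + 94.4
= 1595.651.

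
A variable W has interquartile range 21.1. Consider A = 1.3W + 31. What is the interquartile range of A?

IQR(A) = 27.43

Under A = aW + b, IQR(A) = |a|·IQR(W) = |1.3|·21.1 = 27.43 (shifts cancel; spread scales by |a|).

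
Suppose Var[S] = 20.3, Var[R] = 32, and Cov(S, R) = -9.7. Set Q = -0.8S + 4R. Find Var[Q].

Var[Q] = 587.072

Var[Q] = a²·Var[S] + b²·Var[R] + 2ab·Cov(S, R) with a = -0.8, b = 4.
= (-0.8)²·20.3 + 4²·32 + 2·(-0.8)·4·(-9.7)
= 12.992 + 512 + 62.08 = 587.072.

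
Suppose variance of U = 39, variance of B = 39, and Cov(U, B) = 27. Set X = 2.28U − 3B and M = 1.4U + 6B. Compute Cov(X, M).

Cov(X, M) = -321.552

By bilinearity, Cov(X, M) = ac·variance of U + bd·variance of B + (ad+bc)·Cov(U, B), with a=2.28, b=-3, c=1.4, d=6.
ac·variance of U = 2.28·1.4·39 = 124.488
bd·variance of B = (-3)·6·39 = -702
(ad+bc)·Cov(U, B) = (9.48)·27 = 255.96
Cov(X, M) = 124.488 + (-702) + 255.96 = -321.552.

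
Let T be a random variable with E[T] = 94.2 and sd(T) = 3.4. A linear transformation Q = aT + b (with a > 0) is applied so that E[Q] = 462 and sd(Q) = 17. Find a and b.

a = 5, b = -9

sd(Q) = a·sd(T) (a > 0), so a = 17/3.4 = 5.
E[Q] = a·E[T] + b, so b = 462 − 5·94.2 = -9.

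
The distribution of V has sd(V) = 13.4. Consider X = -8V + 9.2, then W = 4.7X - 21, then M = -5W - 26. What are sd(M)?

sd(X) = |-8|·13.4 = 107.2.
sd(W) = |4.7|·107.2 = 503.84.
sd(M) = |-5|·503.84 = 2519.2.

sd(M) = 2519.2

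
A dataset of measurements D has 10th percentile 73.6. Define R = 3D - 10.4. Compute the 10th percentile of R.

10th percentile of R = 210.4

Since a = 3 > 0 the transformation is increasing, so the 10th percentile of R = a·(P_{10} of D) + b = 3·73.6 + (-10.4) = 210.4.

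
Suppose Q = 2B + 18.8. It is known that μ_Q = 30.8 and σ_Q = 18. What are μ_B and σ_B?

From Q = 2B + 18.8: μ_Q = a·μ_B + b, so μ_B = (μ_Q − b)/a = (30.8 − 18.8)/2 = 6.
σ_Q = |a|·σ_B, so σ_B = 18/|2| = 9.

μ_B = 6, σ_B = 9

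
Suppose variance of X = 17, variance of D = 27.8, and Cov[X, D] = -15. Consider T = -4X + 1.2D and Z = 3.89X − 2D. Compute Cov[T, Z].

By bilinearity, Cov[T, Z] = ac·variance of X + bd·variance of D + (ad+bc)·Cov[X, D], with a=-4, b=1.2, c=3.89, d=-2.
ac·variance of X = (-4)·3.89·17 = -264.52
bd·variance of D = 1.2·(-2)·27.8 = -66.72
(ad+bc)·Cov[X, D] = (12.668)·(-15) = -190.02
Cov[T, Z] = -264.52 + (-66.72) + (-190.02) = -521.26.

Cov[T, Z] = -521.26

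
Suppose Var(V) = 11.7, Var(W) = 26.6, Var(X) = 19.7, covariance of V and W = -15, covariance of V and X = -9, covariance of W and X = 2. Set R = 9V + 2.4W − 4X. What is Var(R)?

Var(R) = a²·Var(V) + b²·Var(W) + c²·Var(X) + 2ab·covariance of V and W + 2ac·covariance of V and X + 2bc·covariance of W and X, with a = 9, b = 2.4, c = -4.
= 947.7 + 153.216 + 315.2 + (-648) + 648 + (-38.4)
= 1377.716.

Var(R) = 1377.716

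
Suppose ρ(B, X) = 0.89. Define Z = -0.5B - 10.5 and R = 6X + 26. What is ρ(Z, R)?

ρ(Z, R) = -0.89

Linear rescalings preserve |correlation|; the slopes -0.5 and 6 have opposite signs, so the correlation flips sign: ρ(Z, R) = −ρ(B, X) = -0.89.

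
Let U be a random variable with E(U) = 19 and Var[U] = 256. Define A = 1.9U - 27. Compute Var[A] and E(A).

A = 1.9U - 27 is linear with a = 1.9, b = -27.
Var[A] = a²·Var[U] = 1.9²·256 = 924.16 (the additive constant -27 does not affect variance).
E(A) = a·E(U) + b = 1.9·19 + (-27) = 9.1.

Var[A] = 924.16, E(A) = 9.1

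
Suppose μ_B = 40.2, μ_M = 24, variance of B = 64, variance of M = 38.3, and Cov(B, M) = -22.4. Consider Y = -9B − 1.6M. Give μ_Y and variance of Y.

μ_Y = (-9)·μ_B + (-1.6)·μ_M = (-9)·40.2 + (-1.6)·24 = -400.2.
variance of Y = a²·variance of B + b²·variance of M + 2ab·Cov(B, M) with a = -9, b = -1.6.
= (-9)²·64 + (-1.6)²·38.3 + 2·(-9)·(-1.6)·(-22.4)
= 5184 + 98.048 + (-645.12) = 4636.928.

μ_Y = -400.2, variance of Y = 4636.928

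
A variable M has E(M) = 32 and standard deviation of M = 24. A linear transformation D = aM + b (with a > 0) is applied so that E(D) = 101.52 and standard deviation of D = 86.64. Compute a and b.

a = 3.61, b = -14

standard deviation of D = a·standard deviation of M (a > 0), so a = 86.64/24 = 3.61.
E(D) = a·E(M) + b, so b = 101.52 − 3.61·32 = -14.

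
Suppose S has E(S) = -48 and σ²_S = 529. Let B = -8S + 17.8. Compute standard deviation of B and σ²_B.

B = -8S + 17.8 is linear with a = -8, b = 17.8.
standard deviation of S = √529 = 23.
standard deviation of B = |a|·standard deviation of S = |-8|·23 = 184.
σ²_B = a²·σ²_S = (-8)²·529 = 33856 (the additive constant 17.8 does not affect variance).

standard deviation of B = 184, σ²_B = 33856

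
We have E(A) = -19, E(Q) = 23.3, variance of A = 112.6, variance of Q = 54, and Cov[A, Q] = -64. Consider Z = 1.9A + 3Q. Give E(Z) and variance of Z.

E(Z) = 33.8, variance of Z = 162.886

E(Z) = 1.9·E(A) + 3·E(Q) = 1.9·(-19) + 3·23.3 = 33.8.
variance of Z = a²·variance of A + b²·variance of Q + 2ab·Cov[A, Q] with a = 1.9, b = 3.
= 1.9²·112.6 + 3²·54 + 2·1.9·3·(-64)
= 406.486 + 486 + (-729.6) = 162.886.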